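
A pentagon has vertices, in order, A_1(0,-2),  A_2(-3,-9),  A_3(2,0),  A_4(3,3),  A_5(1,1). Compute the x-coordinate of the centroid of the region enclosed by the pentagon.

Apply the surveyor's formula. First the cross-terms c_i = x_i·y_{i+1} − x_{i+1}·y_i:
  -6, 18, 6, 0, -2  ⇒  2A = 16, A = 8.
Then Σ (x_i + x_{i+1})·c_i = 28, so x̄ = 28 / (6·8) = 7/12.

7/12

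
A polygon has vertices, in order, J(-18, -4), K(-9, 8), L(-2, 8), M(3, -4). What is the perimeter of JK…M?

|JK| = √((9)² + (12)²) = √225 = 15
|KL| = √((7)² + (0)²) = √49 = 7
|LM| = √((5)² + (-12)²) = √169 = 13
|MJ| = √((-21)² + (0)²) = √441 = 21
Perimeter = 15 + 7 + 13 + 21 = 56.

56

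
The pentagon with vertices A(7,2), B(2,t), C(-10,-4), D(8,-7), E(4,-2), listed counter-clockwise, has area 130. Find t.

8

Write out the shoelace sum; only the two edges meeting at B involve t:
2·Area = [(7·t − 2·2) + (2·(-4) − (-10)·t)] + 136
       = 17·t + 124 = 260
⇒ t = 8.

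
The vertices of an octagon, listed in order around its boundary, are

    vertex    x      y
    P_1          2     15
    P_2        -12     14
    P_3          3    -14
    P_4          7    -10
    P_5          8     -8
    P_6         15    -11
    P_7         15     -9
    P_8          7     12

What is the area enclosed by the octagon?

Apply Gauss's area formula: 2A = Σ (x_i·y_{i+1} − x_{i+1}·y_i), indices taken mod 8.
Cross-terms: 208, 126, 68, 24, 32, 30, 243, 81  ⇒  Σ = 812
Area = |Σ|/2 = 406.

406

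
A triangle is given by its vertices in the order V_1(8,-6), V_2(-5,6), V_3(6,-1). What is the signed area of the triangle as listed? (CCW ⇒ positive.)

-20.5

Apply the shoelace formula: 2A = Σ (x_i·y_{i+1} − x_{i+1}·y_i), indices taken mod 3.
V_1→V_2: (8)(6) − (-5)(-6) = 18
V_2→V_3: (-5)(-1) − (6)(6) = -31
V_3→V_1: (6)(-6) − (8)(-1) = -28
Σ = -41
Signed area = Σ/2 = -20.5 (negative ⇒ clockwise traversal).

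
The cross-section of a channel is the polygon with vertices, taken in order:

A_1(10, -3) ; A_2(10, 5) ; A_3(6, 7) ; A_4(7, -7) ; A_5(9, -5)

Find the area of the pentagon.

40

Σ = (80) + (40) + (-91) + (28) + (23) = 80
Area = |Σ|/2 = 40.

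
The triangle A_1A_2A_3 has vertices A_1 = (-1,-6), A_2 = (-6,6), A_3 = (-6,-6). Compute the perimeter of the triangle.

|A_1A_2| = √((-5)² + (12)²) = √169 = 13
|A_2A_3| = √((0)² + (-12)²) = √144 = 12
|A_3A_1| = √((5)² + (0)²) = √25 = 5
Perimeter = 13 + 12 + 5 = 30.

30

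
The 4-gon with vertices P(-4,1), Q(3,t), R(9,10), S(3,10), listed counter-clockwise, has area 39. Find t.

Write out the shoelace sum; only the two edges meeting at Q involve t:
2·Area = [((-4)·t − 3·1) + (3·10 − 9·t)] + 103
       = -13·t + 130 = 78
⇒ t = 4.

4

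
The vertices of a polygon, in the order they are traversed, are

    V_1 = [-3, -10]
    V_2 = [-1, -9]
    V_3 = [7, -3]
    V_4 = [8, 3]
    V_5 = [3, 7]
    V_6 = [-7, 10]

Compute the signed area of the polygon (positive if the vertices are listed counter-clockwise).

177

Σ = (17) + (66) + (45) + (47) + (79) + (100) = 354
Signed area = Σ/2 = 177 (positive ⇒ counter-clockwise traversal).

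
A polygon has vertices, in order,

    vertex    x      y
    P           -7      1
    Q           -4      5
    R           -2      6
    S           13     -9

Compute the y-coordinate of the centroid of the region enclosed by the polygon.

Apply the shoelace formula. First the cross-terms c_i = x_i·y_{i+1} − x_{i+1}·y_i:
  -31, -14, -60, -50  ⇒  2A = -155, A = -77.5.
Then Σ (y_i + y_{i+1})·c_i = 240, so ȳ = 240 / (6·(-77.5)) = -16/31.

-16/31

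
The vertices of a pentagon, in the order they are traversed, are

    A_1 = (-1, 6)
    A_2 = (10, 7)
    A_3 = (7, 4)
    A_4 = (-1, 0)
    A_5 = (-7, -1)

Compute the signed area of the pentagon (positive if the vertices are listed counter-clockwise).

-57

Σ = (-67) + (-9) + (4) + (1) + (-43) = -114
Signed area = Σ/2 = -57 (negative ⇒ clockwise traversal).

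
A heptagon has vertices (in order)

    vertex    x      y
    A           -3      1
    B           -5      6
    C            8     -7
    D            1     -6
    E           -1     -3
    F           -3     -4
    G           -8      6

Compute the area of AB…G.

60.5

Apply the shoelace (surveyor's) formula: 2A = Σ (x_i·y_{i+1} − x_{i+1}·y_i), indices taken mod 7.
Cross-terms: -13, -13, -41, -9, -5, -50, 10  ⇒  Σ = -121
Area = |Σ|/2 = 60.5.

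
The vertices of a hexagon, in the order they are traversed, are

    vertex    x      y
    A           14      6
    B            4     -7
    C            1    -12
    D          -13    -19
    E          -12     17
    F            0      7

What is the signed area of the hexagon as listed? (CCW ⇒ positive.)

Apply the shoelace formula: 2A = Σ (x_i·y_{i+1} − x_{i+1}·y_i), indices taken mod 6.
Cross-terms: -122, -41, -175, -449, -84, -98  ⇒  Σ = -969
Signed area = Σ/2 = -484.5 (negative ⇒ clockwise traversal).

-484.5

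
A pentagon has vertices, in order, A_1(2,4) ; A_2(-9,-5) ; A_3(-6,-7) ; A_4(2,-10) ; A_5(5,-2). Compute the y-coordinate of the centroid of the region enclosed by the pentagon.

-104/29

Apply Gauss's area formula. First the cross-terms c_i = x_i·y_{i+1} − x_{i+1}·y_i:
  26, 33, 74, 46, 24  ⇒  2A = 203, A = 101.5.
Then Σ (y_i + y_{i+1})·c_i = -2184, so ȳ = -2184 / (6·101.5) = -104/29.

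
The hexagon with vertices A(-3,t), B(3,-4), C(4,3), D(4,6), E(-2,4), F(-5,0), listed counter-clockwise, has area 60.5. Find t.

Write out the shoelace sum; only the two edges meeting at A involve t:
2·Area = [((-5)·t − (-3)·0) + ((-3)·(-4) − 3·t)] + 85
       = -8·t + 97 = 121
⇒ t = -3.

-3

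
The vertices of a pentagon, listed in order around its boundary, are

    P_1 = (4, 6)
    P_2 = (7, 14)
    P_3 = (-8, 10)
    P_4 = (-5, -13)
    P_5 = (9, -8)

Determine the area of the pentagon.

Apply the shoelace (surveyor's) formula: 2A = Σ (x_i·y_{i+1} − x_{i+1}·y_i), indices taken mod 5.
Σ = (14) + (182) + (154) + (157) + (86) = 593
Area = |Σ|/2 = 296.5.

296.5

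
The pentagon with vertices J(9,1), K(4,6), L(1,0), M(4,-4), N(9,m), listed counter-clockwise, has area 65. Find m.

-9

Write out the shoelace sum; only the two edges meeting at N involve m:
2·Area = [(4·m − 9·(-4)) + (9·1 − 9·m)] + 40
       = -5·m + 85 = 130
⇒ m = -9.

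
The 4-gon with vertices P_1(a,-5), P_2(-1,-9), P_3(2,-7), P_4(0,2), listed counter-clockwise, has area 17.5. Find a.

-1

Write out the shoelace sum; only the two edges meeting at P_1 involve a:
2·Area = [(0·(-5) − a·2) + (a·(-9) − (-1)·(-5))] + 29
       = -11·a + 24 = 35
⇒ a = -1.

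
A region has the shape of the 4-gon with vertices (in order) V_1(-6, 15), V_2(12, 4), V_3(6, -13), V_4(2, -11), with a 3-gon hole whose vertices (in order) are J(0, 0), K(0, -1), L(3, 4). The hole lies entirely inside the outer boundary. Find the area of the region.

Outer boundary:
Apply the shoelace (surveyor's) formula: 2A = Σ (x_i·y_{i+1} − x_{i+1}·y_i), indices taken mod 4.
V_1→V_2: (-6)(4) − (12)(15) = -204
V_2→V_3: (12)(-13) − (6)(4) = -180
V_3→V_4: (6)(-11) − (2)(-13) = -40
V_4→V_1: (2)(15) − (-6)(-11) = -36
Σ = -460
Area = |Σ|/2 = 230.
Hole:
Apply Gauss's area formula: 2A = Σ (x_i·y_{i+1} − x_{i+1}·y_i), indices taken mod 3.
Cross-terms: 0, 3, 0  ⇒  Σ = 3
Area = |Σ|/2 = 1.5.
Net area = 230 − 1.5 = 228.5.

228.5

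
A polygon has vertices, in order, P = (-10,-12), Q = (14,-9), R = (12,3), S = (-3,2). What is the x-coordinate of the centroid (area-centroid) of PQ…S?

643/213

Apply the shoelace formula. First the cross-terms c_i = x_i·y_{i+1} − x_{i+1}·y_i:
  258, 150, 33, 56  ⇒  2A = 497, A = 248.5.
Then Σ (x_i + x_{i+1})·c_i = 4501, so x̄ = 4501 / (6·248.5) = 643/213.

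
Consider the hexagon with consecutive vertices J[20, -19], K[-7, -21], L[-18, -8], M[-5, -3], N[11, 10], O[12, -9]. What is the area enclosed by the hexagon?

J→K: (20)(-21) − (-7)(-19) = -553
K→L: (-7)(-8) − (-18)(-21) = -322
L→M: (-18)(-3) − (-5)(-8) = 14
M→N: (-5)(10) − (11)(-3) = -17
N→O: (11)(-9) − (12)(10) = -219
O→J: (12)(-19) − (20)(-9) = -48
Σ = -1145
Area = |Σ|/2 = 572.5.

572.5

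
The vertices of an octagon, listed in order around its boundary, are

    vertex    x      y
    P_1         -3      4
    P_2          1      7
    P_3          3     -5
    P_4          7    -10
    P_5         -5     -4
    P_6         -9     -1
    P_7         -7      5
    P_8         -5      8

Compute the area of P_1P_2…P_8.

Σ = (-25) + (-26) + (5) + (-78) + (-31) + (-52) + (-31) + (4) = -234
Area = |Σ|/2 = 117.

117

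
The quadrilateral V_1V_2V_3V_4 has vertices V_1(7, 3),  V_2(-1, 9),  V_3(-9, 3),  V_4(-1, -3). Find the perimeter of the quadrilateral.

|V_1V_2| = √((-8)² + (6)²) = √100 = 10
|V_2V_3| = √((-8)² + (-6)²) = √100 = 10
|V_3V_4| = √((8)² + (-6)²) = √100 = 10
|V_4V_1| = √((8)² + (6)²) = √100 = 10
Perimeter = 10 + 10 + 10 + 10 = 40.

40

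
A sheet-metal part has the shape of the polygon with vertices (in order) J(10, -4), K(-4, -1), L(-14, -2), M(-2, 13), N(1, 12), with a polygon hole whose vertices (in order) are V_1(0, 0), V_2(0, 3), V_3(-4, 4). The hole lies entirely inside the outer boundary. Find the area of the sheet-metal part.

183.5

Outer boundary:
Apply the shoelace formula: 2A = Σ (x_i·y_{i+1} − x_{i+1}·y_i), indices taken mod 5.
Σ = (-26) + (-6) + (-186) + (-37) + (-124) = -379
Area = |Σ|/2 = 189.5.
Hole:
V_1→V_2: (0)(3) − (0)(0) = 0
V_2→V_3: (0)(4) − (-4)(3) = 12
V_3→V_1: (-4)(0) − (0)(4) = 0
Σ = 12
Area = |Σ|/2 = 6.
Net area = 189.5 − 6 = 183.5.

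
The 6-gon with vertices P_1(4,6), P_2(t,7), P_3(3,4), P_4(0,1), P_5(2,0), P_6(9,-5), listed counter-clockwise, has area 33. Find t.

The doubled signed area Σ (x_i y_{i+1} − x_{i+1} y_i) is linear in t.
With t=0 it equals 72; the coefficient of t is -2 (from the two edges through P_2).
So -2·t + 72 = 2·33 = 66 ⇒ t = 3.

3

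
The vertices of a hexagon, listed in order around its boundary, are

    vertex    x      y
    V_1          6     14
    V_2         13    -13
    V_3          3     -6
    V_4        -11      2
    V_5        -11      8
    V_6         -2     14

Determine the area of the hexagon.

Apply the surveyor's formula: 2A = Σ (x_i·y_{i+1} − x_{i+1}·y_i), indices taken mod 6.
Σ = (-260) + (-39) + (-60) + (-66) + (-138) + (-112) = -675
Area = |Σ|/2 = 337.5.

337.5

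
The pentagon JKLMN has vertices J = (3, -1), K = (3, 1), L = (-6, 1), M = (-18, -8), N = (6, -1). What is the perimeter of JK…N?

54

|JK| = √((0)² + (2)²) = √4 = 2
|KL| = √((-9)² + (0)²) = √81 = 9
|LM| = √((-12)² + (-9)²) = √225 = 15
|MN| = √((24)² + (7)²) = √625 = 25
|NJ| = √((-3)² + (0)²) = √9 = 3
Perimeter = 2 + 9 + 15 + 25 + 3 = 54.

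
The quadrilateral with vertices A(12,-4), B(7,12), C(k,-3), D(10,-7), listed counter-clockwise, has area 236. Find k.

-13

Write out the shoelace sum; only the two edges meeting at C involve k:
2·Area = [(7·(-3) − k·12) + (k·(-7) − 10·(-3))] + 216
       = -19·k + 225 = 472
⇒ k = -13.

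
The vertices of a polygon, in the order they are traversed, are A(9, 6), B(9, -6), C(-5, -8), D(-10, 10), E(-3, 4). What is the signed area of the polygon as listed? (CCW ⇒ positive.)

-202

Apply the surveyor's formula: 2A = Σ (x_i·y_{i+1} − x_{i+1}·y_i), indices taken mod 5.
Σ = (-108) + (-102) + (-130) + (-10) + (-54) = -404
Signed area = Σ/2 = -202 (negative ⇒ clockwise traversal).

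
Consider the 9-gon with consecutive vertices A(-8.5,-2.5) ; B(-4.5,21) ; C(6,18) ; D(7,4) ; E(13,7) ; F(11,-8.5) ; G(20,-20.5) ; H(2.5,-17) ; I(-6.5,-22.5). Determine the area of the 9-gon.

Σ = (-189.75) + (-207) + (-102) + (-3) + (-187.5) + (-55.5) + (-288.75) + (-166.75) + (-175) = -1375.25
Area = |Σ|/2 = 687.625.

687.625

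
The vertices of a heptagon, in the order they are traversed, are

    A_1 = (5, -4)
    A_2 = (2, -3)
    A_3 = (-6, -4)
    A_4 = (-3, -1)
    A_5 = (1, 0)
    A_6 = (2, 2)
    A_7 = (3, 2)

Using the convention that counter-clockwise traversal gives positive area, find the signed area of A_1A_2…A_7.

Σ = (-7) + (-26) + (-6) + (1) + (2) + (-2) + (-22) = -60
Signed area = Σ/2 = -30 (negative ⇒ clockwise traversal).

-30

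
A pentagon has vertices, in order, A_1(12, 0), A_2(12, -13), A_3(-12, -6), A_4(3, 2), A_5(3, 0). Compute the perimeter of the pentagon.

|A_1A_2| = √((0)² + (-13)²) = √169 = 13
|A_2A_3| = √((-24)² + (7)²) = √625 = 25
|A_3A_4| = √((15)² + (8)²) = √289 = 17
|A_4A_5| = √((0)² + (-2)²) = √4 = 2
|A_5A_1| = √((9)² + (0)²) = √81 = 9
Perimeter = 13 + 25 + 17 + 2 + 9 = 66.

66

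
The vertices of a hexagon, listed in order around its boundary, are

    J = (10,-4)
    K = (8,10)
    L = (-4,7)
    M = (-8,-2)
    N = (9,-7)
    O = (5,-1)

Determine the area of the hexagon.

191

Apply Gauss's area formula: 2A = Σ (x_i·y_{i+1} − x_{i+1}·y_i), indices taken mod 6.
Σ = (132) + (96) + (64) + (74) + (26) + (-10) = 382
Area = |Σ|/2 = 191.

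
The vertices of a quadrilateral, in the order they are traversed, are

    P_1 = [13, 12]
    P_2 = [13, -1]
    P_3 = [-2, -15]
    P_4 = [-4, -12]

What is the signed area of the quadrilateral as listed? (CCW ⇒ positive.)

-147

Σ = (-169) + (-197) + (-36) + (108) = -294
Signed area = Σ/2 = -147 (negative ⇒ clockwise traversal).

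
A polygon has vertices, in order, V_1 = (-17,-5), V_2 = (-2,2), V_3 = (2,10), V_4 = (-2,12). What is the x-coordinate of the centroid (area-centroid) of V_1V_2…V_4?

Apply Gauss's area formula. First the cross-terms c_i = x_i·y_{i+1} − x_{i+1}·y_i:
  -44, -24, 44, 214  ⇒  2A = 190, A = 95.
Then Σ (x_i + x_{i+1})·c_i = -3230, so x̄ = -3230 / (6·95) = -17/3.

-17/3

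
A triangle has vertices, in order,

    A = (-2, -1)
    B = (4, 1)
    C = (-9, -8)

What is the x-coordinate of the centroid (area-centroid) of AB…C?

Apply Gauss's area formula. First the cross-terms c_i = x_i·y_{i+1} − x_{i+1}·y_i:
  2, -23, -7  ⇒  2A = -28, A = -14.
Then Σ (x_i + x_{i+1})·c_i = 196, so x̄ = 196 / (6·(-14)) = -7/3.

-7/3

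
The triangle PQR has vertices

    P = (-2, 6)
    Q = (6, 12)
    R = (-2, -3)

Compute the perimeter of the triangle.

36

|PQ| = √((8)² + (6)²) = √100 = 10
|QR| = √((-8)² + (-15)²) = √289 = 17
|RP| = √((0)² + (9)²) = √81 = 9
Perimeter = 10 + 17 + 9 = 36.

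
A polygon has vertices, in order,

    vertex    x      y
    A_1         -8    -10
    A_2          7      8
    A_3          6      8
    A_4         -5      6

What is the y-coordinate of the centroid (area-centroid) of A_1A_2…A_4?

Apply the shoelace (surveyor's) formula. First the cross-terms c_i = x_i·y_{i+1} − x_{i+1}·y_i:
  6, 8, 76, 98  ⇒  2A = 188, A = 94.
Then Σ (y_i + y_{i+1})·c_i = 788, so ȳ = 788 / (6·94) = 197/141.

197/141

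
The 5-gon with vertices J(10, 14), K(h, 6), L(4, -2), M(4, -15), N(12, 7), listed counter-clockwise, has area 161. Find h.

-2

The doubled signed area Σ (x_i y_{i+1} − x_{i+1} y_i) is linear in h.
With h=0 it equals 290; the coefficient of h is -16 (from the two edges through K).
So -16·h + 290 = 2·161 = 322 ⇒ h = -2.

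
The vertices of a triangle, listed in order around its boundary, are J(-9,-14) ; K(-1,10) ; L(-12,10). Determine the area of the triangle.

132

Apply the shoelace (surveyor's) formula: 2A = Σ (x_i·y_{i+1} − x_{i+1}·y_i), indices taken mod 3.
Σ = (-104) + (110) + (258) = 264
Area = |Σ|/2 = 132.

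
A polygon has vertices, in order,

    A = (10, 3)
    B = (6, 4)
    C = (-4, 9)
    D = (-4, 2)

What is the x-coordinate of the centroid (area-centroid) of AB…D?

19/66

Apply Gauss's area formula. First the cross-terms c_i = x_i·y_{i+1} − x_{i+1}·y_i:
  22, 70, 28, -32  ⇒  2A = 88, A = 44.
Then Σ (x_i + x_{i+1})·c_i = 76, so x̄ = 76 / (6·44) = 19/66.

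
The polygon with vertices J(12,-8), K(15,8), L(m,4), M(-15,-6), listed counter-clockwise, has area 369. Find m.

The doubled signed area Σ (x_i y_{i+1} − x_{i+1} y_i) is linear in m.
With m=0 it equals 528; the coefficient of m is -14 (from the two edges through L).
So -14·m + 528 = 2·369 = 738 ⇒ m = -15.

-15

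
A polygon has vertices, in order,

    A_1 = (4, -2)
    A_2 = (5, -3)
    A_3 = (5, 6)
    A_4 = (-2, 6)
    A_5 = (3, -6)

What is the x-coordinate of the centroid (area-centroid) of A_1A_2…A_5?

Apply the surveyor's formula. First the cross-terms c_i = x_i·y_{i+1} − x_{i+1}·y_i:
  -2, 45, 42, -6, 18  ⇒  2A = 97, A = 48.5.
Then Σ (x_i + x_{i+1})·c_i = 678, so x̄ = 678 / (6·48.5) = 226/97.

226/97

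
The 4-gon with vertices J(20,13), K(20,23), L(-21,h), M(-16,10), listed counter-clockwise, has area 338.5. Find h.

17

Write out the shoelace sum; only the two edges meeting at L involve h:
2·Area = [(20·h − (-21)·23) + ((-21)·10 − (-16)·h)] + -208
       = 36·h + 65 = 677
⇒ h = 17.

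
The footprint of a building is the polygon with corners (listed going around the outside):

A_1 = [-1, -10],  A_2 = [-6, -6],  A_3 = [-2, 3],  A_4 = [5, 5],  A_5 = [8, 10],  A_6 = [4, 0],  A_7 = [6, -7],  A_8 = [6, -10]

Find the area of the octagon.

127.5

Apply Gauss's area formula: 2A = Σ (x_i·y_{i+1} − x_{i+1}·y_i), indices taken mod 8.
A_1→A_2: (-1)(-6) − (-6)(-10) = -54
A_2→A_3: (-6)(3) − (-2)(-6) = -30
A_3→A_4: (-2)(5) − (5)(3) = -25
A_4→A_5: (5)(10) − (8)(5) = 10
A_5→A_6: (8)(0) − (4)(10) = -40
A_6→A_7: (4)(-7) − (6)(0) = -28
A_7→A_8: (6)(-10) − (6)(-7) = -18
A_8→A_1: (6)(-10) − (-1)(-10) = -70
Σ = -255
Area = |Σ|/2 = 127.5.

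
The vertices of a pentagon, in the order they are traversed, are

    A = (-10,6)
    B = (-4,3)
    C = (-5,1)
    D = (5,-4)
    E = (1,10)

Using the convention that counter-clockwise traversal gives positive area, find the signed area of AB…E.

Cross-terms: -6, 11, 15, 54, 106  ⇒  Σ = 180
Signed area = Σ/2 = 90 (positive ⇒ counter-clockwise traversal).

90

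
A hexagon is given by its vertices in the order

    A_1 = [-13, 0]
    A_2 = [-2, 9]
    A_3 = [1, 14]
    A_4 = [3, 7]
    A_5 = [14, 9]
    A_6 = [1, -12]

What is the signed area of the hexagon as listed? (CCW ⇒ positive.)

Apply the surveyor's formula: 2A = Σ (x_i·y_{i+1} − x_{i+1}·y_i), indices taken mod 6.
Σ = (-117) + (-37) + (-35) + (-71) + (-177) + (-156) = -593
Signed area = Σ/2 = -296.5 (negative ⇒ clockwise traversal).

-296.5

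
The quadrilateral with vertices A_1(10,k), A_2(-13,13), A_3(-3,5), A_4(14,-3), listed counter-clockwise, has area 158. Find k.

The doubled signed area Σ (x_i y_{i+1} − x_{i+1} y_i) is linear in k.
With k=0 it equals 73; the coefficient of k is 27 (from the two edges through A_1).
So 27·k + 73 = 2·158 = 316 ⇒ k = 9.

9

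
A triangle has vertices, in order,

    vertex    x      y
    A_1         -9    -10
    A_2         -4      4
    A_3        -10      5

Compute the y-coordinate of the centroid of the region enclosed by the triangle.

Apply Gauss's area formula. First the cross-terms c_i = x_i·y_{i+1} − x_{i+1}·y_i:
  -76, 20, 145  ⇒  2A = 89, A = 44.5.
Then Σ (y_i + y_{i+1})·c_i = -89, so ȳ = -89 / (6·44.5) = -1/3.

-1/3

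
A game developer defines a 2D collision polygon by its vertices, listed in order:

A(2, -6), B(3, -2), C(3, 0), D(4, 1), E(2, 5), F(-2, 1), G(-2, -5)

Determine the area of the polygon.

A→B: (2)(-2) − (3)(-6) = 14
B→C: (3)(0) − (3)(-2) = 6
C→D: (3)(1) − (4)(0) = 3
D→E: (4)(5) − (2)(1) = 18
E→F: (2)(1) − (-2)(5) = 12
F→G: (-2)(-5) − (-2)(1) = 12
G→A: (-2)(-6) − (2)(-5) = 22
Σ = 87
Area = |Σ|/2 = 43.5.

43.5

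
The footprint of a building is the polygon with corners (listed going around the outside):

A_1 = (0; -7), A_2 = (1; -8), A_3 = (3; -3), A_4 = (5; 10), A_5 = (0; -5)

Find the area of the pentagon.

A_1→A_2: (0)(-8) − (1)(-7) = 7
A_2→A_3: (1)(-3) − (3)(-8) = 21
A_3→A_4: (3)(10) − (5)(-3) = 45
A_4→A_5: (5)(-5) − (0)(10) = -25
A_5→A_1: (0)(-7) − (0)(-5) = 0
Σ = 48
Area = |Σ|/2 = 24.

24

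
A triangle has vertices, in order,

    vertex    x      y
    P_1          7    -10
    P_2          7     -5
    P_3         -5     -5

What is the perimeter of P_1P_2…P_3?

|P_1P_2| = √((0)² + (5)²) = √25 = 5
|P_2P_3| = √((-12)² + (0)²) = √144 = 12
|P_3P_1| = √((12)² + (-5)²) = √169 = 13
Perimeter = 5 + 12 + 13 = 30.

30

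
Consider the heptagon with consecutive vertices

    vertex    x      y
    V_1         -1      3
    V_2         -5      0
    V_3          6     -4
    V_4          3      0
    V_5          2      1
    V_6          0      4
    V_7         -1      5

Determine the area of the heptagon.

32

Σ = (15) + (20) + (12) + (3) + (8) + (4) + (2) = 64
Area = |Σ|/2 = 32.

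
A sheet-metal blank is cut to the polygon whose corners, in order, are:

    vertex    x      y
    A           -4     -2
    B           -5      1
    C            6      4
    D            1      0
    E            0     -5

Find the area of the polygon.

34.5

Apply the shoelace (surveyor's) formula: 2A = Σ (x_i·y_{i+1} − x_{i+1}·y_i), indices taken mod 5.
Σ = (-14) + (-26) + (-4) + (-5) + (-20) = -69
Area = |Σ|/2 = 34.5.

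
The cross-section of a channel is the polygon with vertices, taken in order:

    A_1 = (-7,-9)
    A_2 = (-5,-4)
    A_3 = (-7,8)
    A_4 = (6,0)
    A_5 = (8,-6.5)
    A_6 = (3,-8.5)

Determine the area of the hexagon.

153.5

Cross-terms: -17, -68, -48, -39, -48.5, -86.5  ⇒  Σ = -307
Area = |Σ|/2 = 153.5.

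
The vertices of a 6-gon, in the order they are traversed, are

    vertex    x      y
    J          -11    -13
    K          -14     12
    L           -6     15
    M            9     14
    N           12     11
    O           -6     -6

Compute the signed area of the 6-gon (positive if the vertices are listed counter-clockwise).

Apply Gauss's area formula: 2A = Σ (x_i·y_{i+1} − x_{i+1}·y_i), indices taken mod 6.
Σ = (-314) + (-138) + (-219) + (-69) + (-6) + (12) = -734
Signed area = Σ/2 = -367 (negative ⇒ clockwise traversal).

-367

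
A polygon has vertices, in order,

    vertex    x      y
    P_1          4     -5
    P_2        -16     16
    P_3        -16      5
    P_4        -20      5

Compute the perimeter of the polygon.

|P_1P_2| = √((-20)² + (21)²) = √841 = 29
|P_2P_3| = √((0)² + (-11)²) = √121 = 11
|P_3P_4| = √((-4)² + (0)²) = √16 = 4
|P_4P_1| = √((24)² + (-10)²) = √676 = 26
Perimeter = 29 + 11 + 4 + 26 = 70.

70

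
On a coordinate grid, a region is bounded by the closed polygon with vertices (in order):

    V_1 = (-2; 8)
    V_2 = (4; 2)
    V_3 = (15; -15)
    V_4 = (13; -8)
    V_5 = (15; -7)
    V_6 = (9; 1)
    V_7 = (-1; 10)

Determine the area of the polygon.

Σ = (-36) + (-90) + (75) + (29) + (78) + (91) + (12) = 159
Area = |Σ|/2 = 79.5.

79.5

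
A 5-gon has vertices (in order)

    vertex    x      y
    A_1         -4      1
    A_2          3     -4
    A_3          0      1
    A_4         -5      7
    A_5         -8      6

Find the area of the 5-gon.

Apply Gauss's area formula: 2A = Σ (x_i·y_{i+1} − x_{i+1}·y_i), indices taken mod 5.
Cross-terms: 13, 3, 5, 26, 16  ⇒  Σ = 63
Area = |Σ|/2 = 31.5.

31.5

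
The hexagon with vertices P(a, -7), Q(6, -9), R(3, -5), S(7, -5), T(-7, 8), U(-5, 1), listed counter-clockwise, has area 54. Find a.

Write out the shoelace sum; only the two edges meeting at P involve a:
2·Area = [((-5)·(-7) − a·1) + (a·(-9) − 6·(-7))] + 71
       = -10·a + 148 = 108
⇒ a = 4.

4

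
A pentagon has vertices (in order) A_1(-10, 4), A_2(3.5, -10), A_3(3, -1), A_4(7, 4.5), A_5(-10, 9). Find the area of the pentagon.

145.5

Σ = (86) + (26.5) + (20.5) + (108) + (50) = 291
Area = |Σ|/2 = 145.5.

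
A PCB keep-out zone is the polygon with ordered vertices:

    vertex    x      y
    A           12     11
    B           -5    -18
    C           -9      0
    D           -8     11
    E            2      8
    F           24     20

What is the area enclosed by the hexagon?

Apply the shoelace formula: 2A = Σ (x_i·y_{i+1} − x_{i+1}·y_i), indices taken mod 6.
Cross-terms: -161, -162, -99, -86, -152, 24  ⇒  Σ = -636
Area = |Σ|/2 = 318.

318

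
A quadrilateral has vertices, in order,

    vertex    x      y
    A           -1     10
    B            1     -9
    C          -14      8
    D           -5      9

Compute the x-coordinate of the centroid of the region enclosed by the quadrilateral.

-569/123

Apply the shoelace formula. First the cross-terms c_i = x_i·y_{i+1} − x_{i+1}·y_i:
  -1, -118, -86, -41  ⇒  2A = -246, A = -123.
Then Σ (x_i + x_{i+1})·c_i = 3414, so x̄ = 3414 / (6·(-123)) = -569/123.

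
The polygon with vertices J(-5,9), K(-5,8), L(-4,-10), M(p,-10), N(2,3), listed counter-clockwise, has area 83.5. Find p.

-1

The doubled signed area Σ (x_i y_{i+1} − x_{i+1} y_i) is linear in p.
With p=0 it equals 180; the coefficient of p is 13 (from the two edges through M).
So 13·p + 180 = 2·83.5 = 167 ⇒ p = -1.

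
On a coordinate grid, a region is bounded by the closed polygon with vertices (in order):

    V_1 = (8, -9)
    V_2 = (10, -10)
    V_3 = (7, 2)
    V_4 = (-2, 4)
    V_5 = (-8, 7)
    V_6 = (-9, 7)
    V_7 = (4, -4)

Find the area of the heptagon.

Cross-terms: 10, 90, 32, 18, 7, 8, -4  ⇒  Σ = 161
Area = |Σ|/2 = 80.5.

80.5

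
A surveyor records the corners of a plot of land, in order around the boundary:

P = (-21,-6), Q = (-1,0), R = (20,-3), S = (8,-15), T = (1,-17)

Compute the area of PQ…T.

381.5

Apply the shoelace (surveyor's) formula: 2A = Σ (x_i·y_{i+1} − x_{i+1}·y_i), indices taken mod 5.
P→Q: (-21)(0) − (-1)(-6) = -6
Q→R: (-1)(-3) − (20)(0) = 3
R→S: (20)(-15) − (8)(-3) = -276
S→T: (8)(-17) − (1)(-15) = -121
T→P: (1)(-6) − (-21)(-17) = -363
Σ = -763
Area = |Σ|/2 = 381.5.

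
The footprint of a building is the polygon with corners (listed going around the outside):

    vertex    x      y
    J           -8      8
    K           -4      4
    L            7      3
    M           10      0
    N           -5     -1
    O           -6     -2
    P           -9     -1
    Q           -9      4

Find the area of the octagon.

Apply the surveyor's formula: 2A = Σ (x_i·y_{i+1} − x_{i+1}·y_i), indices taken mod 8.
Σ = (0) + (-40) + (-30) + (-10) + (4) + (-12) + (-45) + (-40) = -173
Area = |Σ|/2 = 86.5.

86.5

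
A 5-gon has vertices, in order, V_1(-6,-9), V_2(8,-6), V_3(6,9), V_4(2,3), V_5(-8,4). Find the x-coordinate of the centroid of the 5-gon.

Apply the shoelace (surveyor's) formula. First the cross-terms c_i = x_i·y_{i+1} − x_{i+1}·y_i:
  108, 108, 0, 32, 96  ⇒  2A = 344, A = 172.
Then Σ (x_i + x_{i+1})·c_i = 192, so x̄ = 192 / (6·172) = 8/43.

8/43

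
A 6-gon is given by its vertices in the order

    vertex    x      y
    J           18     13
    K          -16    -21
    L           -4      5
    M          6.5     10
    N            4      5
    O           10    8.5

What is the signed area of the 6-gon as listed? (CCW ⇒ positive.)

-226.5

Apply the shoelace formula: 2A = Σ (x_i·y_{i+1} − x_{i+1}·y_i), indices taken mod 6.
Σ = (-170) + (-164) + (-72.5) + (-7.5) + (-16) + (-23) = -453
Signed area = Σ/2 = -226.5 (negative ⇒ clockwise traversal).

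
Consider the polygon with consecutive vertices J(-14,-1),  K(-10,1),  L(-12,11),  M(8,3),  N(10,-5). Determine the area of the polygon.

Cross-terms: -24, -98, -124, -70, -80  ⇒  Σ = -396
Area = |Σ|/2 = 198.

198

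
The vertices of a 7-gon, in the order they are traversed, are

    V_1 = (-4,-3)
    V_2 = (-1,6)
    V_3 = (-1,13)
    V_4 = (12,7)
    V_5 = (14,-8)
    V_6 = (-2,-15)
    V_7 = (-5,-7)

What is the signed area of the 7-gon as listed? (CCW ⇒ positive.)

Apply Gauss's area formula: 2A = Σ (x_i·y_{i+1} − x_{i+1}·y_i), indices taken mod 7.
Σ = (-27) + (-7) + (-163) + (-194) + (-226) + (-61) + (-13) = -691
Signed area = Σ/2 = -345.5 (negative ⇒ clockwise traversal).

-345.5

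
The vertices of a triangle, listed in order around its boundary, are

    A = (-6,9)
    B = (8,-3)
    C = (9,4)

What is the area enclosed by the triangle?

Σ = (-54) + (59) + (105) = 110
Area = |Σ|/2 = 55.

55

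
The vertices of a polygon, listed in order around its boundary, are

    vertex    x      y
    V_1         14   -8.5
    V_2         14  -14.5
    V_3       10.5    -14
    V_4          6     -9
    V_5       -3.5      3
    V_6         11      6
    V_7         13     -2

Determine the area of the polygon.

Apply the surveyor's formula: 2A = Σ (x_i·y_{i+1} − x_{i+1}·y_i), indices taken mod 7.
Σ = (-84) + (-43.75) + (-10.5) + (-13.5) + (-54) + (-100) + (-82.5) = -388.25
Area = |Σ|/2 = 194.125.

194.125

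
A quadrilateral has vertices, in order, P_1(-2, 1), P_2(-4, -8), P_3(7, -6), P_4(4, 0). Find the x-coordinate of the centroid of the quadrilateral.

49/48

Apply the surveyor's formula. First the cross-terms c_i = x_i·y_{i+1} − x_{i+1}·y_i:
  20, 80, 24, 4  ⇒  2A = 128, A = 64.
Then Σ (x_i + x_{i+1})·c_i = 392, so x̄ = 392 / (6·64) = 49/48.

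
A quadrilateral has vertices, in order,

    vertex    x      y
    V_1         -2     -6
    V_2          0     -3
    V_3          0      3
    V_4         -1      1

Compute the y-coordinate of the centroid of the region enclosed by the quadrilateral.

-82/51

Apply Gauss's area formula. First the cross-terms c_i = x_i·y_{i+1} − x_{i+1}·y_i:
  6, 0, 3, 8  ⇒  2A = 17, A = 8.5.
Then Σ (y_i + y_{i+1})·c_i = -82, so ȳ = -82 / (6·8.5) = -82/51.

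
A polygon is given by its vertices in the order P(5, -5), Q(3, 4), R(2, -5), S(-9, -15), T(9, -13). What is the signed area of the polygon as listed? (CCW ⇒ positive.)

Cross-terms: 35, -23, -75, 252, 20  ⇒  Σ = 209
Signed area = Σ/2 = 104.5 (positive ⇒ counter-clockwise traversal).

104.5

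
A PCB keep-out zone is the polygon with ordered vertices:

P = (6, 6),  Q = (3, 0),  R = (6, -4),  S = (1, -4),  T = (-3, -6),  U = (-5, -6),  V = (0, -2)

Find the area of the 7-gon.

29

Apply the shoelace (surveyor's) formula: 2A = Σ (x_i·y_{i+1} − x_{i+1}·y_i), indices taken mod 7.
Σ = (-18) + (-12) + (-20) + (-18) + (-12) + (10) + (12) = -58
Area = |Σ|/2 = 29.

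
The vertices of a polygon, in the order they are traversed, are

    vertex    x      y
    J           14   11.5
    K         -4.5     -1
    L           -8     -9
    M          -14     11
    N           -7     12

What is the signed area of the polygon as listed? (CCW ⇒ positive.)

Apply the shoelace (surveyor's) formula: 2A = Σ (x_i·y_{i+1} − x_{i+1}·y_i), indices taken mod 5.
Σ = (37.75) + (32.5) + (-214) + (-91) + (-248.5) = -483.25
Signed area = Σ/2 = -241.625 (negative ⇒ clockwise traversal).

-241.625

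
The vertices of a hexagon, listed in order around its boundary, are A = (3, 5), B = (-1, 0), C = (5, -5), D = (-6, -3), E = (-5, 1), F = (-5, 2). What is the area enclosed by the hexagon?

A→B: (3)(0) − (-1)(5) = 5
B→C: (-1)(-5) − (5)(0) = 5
C→D: (5)(-3) − (-6)(-5) = -45
D→E: (-6)(1) − (-5)(-3) = -21
E→F: (-5)(2) − (-5)(1) = -5
F→A: (-5)(5) − (3)(2) = -31
Σ = -92
Area = |Σ|/2 = 46.

46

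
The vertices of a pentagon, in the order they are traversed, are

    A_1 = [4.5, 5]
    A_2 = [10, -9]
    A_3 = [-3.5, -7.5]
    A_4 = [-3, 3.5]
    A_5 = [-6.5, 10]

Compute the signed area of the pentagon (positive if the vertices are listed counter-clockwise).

Apply the shoelace formula: 2A = Σ (x_i·y_{i+1} − x_{i+1}·y_i), indices taken mod 5.
Σ = (-90.5) + (-106.5) + (-34.75) + (-7.25) + (-77.5) = -316.5
Signed area = Σ/2 = -158.25 (negative ⇒ clockwise traversal).

-158.25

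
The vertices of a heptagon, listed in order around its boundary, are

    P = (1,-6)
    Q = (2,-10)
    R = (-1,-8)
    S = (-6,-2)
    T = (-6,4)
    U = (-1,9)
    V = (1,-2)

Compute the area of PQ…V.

83.5

Cross-terms: 2, -26, -46, -36, -50, -7, -4  ⇒  Σ = -167
Area = |Σ|/2 = 83.5.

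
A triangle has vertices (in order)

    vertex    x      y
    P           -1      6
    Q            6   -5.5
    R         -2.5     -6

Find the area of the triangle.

50.625

Apply the shoelace formula: 2A = Σ (x_i·y_{i+1} − x_{i+1}·y_i), indices taken mod 3.
Σ = (-30.5) + (-49.75) + (-21) = -101.25
Area = |Σ|/2 = 50.625.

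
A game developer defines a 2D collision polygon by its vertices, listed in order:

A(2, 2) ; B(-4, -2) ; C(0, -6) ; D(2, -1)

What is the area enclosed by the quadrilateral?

23

Apply Gauss's area formula: 2A = Σ (x_i·y_{i+1} − x_{i+1}·y_i), indices taken mod 4.
Cross-terms: 4, 24, 12, 6  ⇒  Σ = 46
Area = |Σ|/2 = 23.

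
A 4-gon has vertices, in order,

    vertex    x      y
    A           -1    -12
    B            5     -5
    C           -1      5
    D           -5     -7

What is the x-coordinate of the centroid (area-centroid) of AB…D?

-1/3

Apply the shoelace formula. First the cross-terms c_i = x_i·y_{i+1} − x_{i+1}·y_i:
  65, 20, 32, 53  ⇒  2A = 170, A = 85.
Then Σ (x_i + x_{i+1})·c_i = -170, so x̄ = -170 / (6·85) = -1/3.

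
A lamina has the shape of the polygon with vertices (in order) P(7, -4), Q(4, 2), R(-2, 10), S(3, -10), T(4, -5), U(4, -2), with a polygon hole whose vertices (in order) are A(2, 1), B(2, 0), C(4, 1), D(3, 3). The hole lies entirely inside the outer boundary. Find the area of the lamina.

46.5

Outer boundary:
Apply the shoelace (surveyor's) formula: 2A = Σ (x_i·y_{i+1} − x_{i+1}·y_i), indices taken mod 6.
P→Q: (7)(2) − (4)(-4) = 30
Q→R: (4)(10) − (-2)(2) = 44
R→S: (-2)(-10) − (3)(10) = -10
S→T: (3)(-5) − (4)(-10) = 25
T→U: (4)(-2) − (4)(-5) = 12
U→P: (4)(-4) − (7)(-2) = -2
Σ = 99
Area = |Σ|/2 = 49.5.
Hole:
Apply the shoelace formula: 2A = Σ (x_i·y_{i+1} − x_{i+1}·y_i), indices taken mod 4.
Σ = (-2) + (2) + (9) + (-3) = 6
Area = |Σ|/2 = 3.
Net area = 49.5 − 3 = 46.5.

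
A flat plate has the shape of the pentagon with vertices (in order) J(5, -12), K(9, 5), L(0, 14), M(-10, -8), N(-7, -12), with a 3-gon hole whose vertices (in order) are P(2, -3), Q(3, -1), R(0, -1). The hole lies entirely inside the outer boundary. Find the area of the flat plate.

300.5

Outer boundary:
J→K: (5)(5) − (9)(-12) = 133
K→L: (9)(14) − (0)(5) = 126
L→M: (0)(-8) − (-10)(14) = 140
M→N: (-10)(-12) − (-7)(-8) = 64
N→J: (-7)(-12) − (5)(-12) = 144
Σ = 607
Area = |Σ|/2 = 303.5.
Hole:
Apply the surveyor's formula: 2A = Σ (x_i·y_{i+1} − x_{i+1}·y_i), indices taken mod 3.
Cross-terms: 7, -3, 2  ⇒  Σ = 6
Area = |Σ|/2 = 3.
Net area = 303.5 − 3 = 300.5.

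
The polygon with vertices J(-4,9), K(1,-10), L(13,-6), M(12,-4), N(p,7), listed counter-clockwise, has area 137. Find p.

Write out the shoelace sum; only the two edges meeting at N involve p:
2·Area = [(12·7 − p·(-4)) + (p·9 − (-4)·7)] + 175
       = 13·p + 287 = 274
⇒ p = -1.

-1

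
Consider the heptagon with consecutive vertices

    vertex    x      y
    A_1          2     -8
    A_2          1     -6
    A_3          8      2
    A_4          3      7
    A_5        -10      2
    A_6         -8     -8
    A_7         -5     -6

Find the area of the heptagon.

A_1→A_2: (2)(-6) − (1)(-8) = -4
A_2→A_3: (1)(2) − (8)(-6) = 50
A_3→A_4: (8)(7) − (3)(2) = 50
A_4→A_5: (3)(2) − (-10)(7) = 76
A_5→A_6: (-10)(-8) − (-8)(2) = 96
A_6→A_7: (-8)(-6) − (-5)(-8) = 8
A_7→A_1: (-5)(-8) − (2)(-6) = 52
Σ = 328
Area = |Σ|/2 = 164.

164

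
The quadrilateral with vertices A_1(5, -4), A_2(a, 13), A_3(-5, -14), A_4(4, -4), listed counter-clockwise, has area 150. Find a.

-9

The doubled signed area Σ (x_i y_{i+1} − x_{i+1} y_i) is linear in a.
With a=0 it equals 210; the coefficient of a is -10 (from the two edges through A_2).
So -10·a + 210 = 2·150 = 300 ⇒ a = -9.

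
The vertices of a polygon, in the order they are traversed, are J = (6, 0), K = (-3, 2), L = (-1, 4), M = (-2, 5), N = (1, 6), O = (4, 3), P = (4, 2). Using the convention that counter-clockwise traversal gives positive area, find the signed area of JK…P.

-24.5

Σ = (12) + (-10) + (3) + (-17) + (-21) + (-4) + (-12) = -49
Signed area = Σ/2 = -24.5 (negative ⇒ clockwise traversal).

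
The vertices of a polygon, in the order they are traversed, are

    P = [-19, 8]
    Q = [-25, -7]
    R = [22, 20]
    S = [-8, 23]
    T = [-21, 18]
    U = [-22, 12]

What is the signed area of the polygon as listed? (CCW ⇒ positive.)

594

Apply Gauss's area formula: 2A = Σ (x_i·y_{i+1} − x_{i+1}·y_i), indices taken mod 6.
Cross-terms: 333, -346, 666, 339, 144, 52  ⇒  Σ = 1188
Signed area = Σ/2 = 594 (positive ⇒ counter-clockwise traversal).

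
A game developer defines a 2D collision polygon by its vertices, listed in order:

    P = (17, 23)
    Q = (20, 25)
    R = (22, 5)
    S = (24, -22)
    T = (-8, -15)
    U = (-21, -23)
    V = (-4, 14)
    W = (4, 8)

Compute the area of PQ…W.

1137

Apply Gauss's area formula: 2A = Σ (x_i·y_{i+1} − x_{i+1}·y_i), indices taken mod 8.
Σ = (-35) + (-450) + (-604) + (-536) + (-131) + (-386) + (-88) + (-44) = -2274
Area = |Σ|/2 = 1137.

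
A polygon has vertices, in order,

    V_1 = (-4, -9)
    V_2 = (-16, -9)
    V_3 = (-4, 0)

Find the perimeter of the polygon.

36

|V_1V_2| = √((-12)² + (0)²) = √144 = 12
|V_2V_3| = √((12)² + (9)²) = √225 = 15
|V_3V_1| = √((0)² + (-9)²) = √81 = 9
Perimeter = 12 + 15 + 9 = 36.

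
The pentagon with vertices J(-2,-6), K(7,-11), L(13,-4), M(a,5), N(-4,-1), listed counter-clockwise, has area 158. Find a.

The doubled signed area Σ (x_i y_{i+1} − x_{i+1} y_i) is linear in a.
With a=0 it equals 286; the coefficient of a is 3 (from the two edges through M).
So 3·a + 286 = 2·158 = 316 ⇒ a = 10.

10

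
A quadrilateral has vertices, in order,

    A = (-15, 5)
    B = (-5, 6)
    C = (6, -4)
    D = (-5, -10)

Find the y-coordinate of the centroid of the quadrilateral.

Apply the surveyor's formula. First the cross-terms c_i = x_i·y_{i+1} − x_{i+1}·y_i:
  -65, -16, -80, -175  ⇒  2A = -336, A = -168.
Then Σ (y_i + y_{i+1})·c_i = 1248, so ȳ = 1248 / (6·(-168)) = -26/21.

-26/21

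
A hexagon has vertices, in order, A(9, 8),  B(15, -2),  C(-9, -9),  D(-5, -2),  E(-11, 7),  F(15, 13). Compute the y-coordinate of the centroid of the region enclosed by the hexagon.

Apply Gauss's area formula. First the cross-terms c_i = x_i·y_{i+1} − x_{i+1}·y_i:
  -138, -153, -27, -57, -248, 3  ⇒  2A = -620, A = -310.
Then Σ (y_i + y_{i+1})·c_i = -4030, so ȳ = -4030 / (6·(-310)) = 13/6.

13/6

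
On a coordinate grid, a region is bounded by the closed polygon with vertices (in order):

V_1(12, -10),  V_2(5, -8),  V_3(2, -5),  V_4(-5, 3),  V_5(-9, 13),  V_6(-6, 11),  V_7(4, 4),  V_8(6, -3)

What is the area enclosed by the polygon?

130.5

V_1→V_2: (12)(-8) − (5)(-10) = -46
V_2→V_3: (5)(-5) − (2)(-8) = -9
V_3→V_4: (2)(3) − (-5)(-5) = -19
V_4→V_5: (-5)(13) − (-9)(3) = -38
V_5→V_6: (-9)(11) − (-6)(13) = -21
V_6→V_7: (-6)(4) − (4)(11) = -68
V_7→V_8: (4)(-3) − (6)(4) = -36
V_8→V_1: (6)(-10) − (12)(-3) = -24
Σ = -261
Area = |Σ|/2 = 130.5.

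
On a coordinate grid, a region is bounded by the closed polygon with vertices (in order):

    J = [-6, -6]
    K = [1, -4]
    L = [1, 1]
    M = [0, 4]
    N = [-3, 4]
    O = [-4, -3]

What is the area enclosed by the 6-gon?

41

Apply the shoelace formula: 2A = Σ (x_i·y_{i+1} − x_{i+1}·y_i), indices taken mod 6.
J→K: (-6)(-4) − (1)(-6) = 30
K→L: (1)(1) − (1)(-4) = 5
L→M: (1)(4) − (0)(1) = 4
M→N: (0)(4) − (-3)(4) = 12
N→O: (-3)(-3) − (-4)(4) = 25
O→J: (-4)(-6) − (-6)(-3) = 6
Σ = 82
Area = |Σ|/2 = 41.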